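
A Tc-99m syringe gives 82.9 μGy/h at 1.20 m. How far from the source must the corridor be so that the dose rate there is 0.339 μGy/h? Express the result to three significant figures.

By the inverse-square law, d₂ = d₁·√(I₁/I₂).
I₁/I₂ = 82.9/0.339 = 244.5, so d₂ = 1.20 × √244.5 = 18.76 m.

18.8 m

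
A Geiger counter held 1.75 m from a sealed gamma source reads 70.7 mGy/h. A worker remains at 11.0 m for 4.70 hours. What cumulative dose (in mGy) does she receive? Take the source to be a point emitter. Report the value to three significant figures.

8.41 mGy

By the inverse-square law, rate at 11.0 m:
70.7 × (1.75/11.0)² = 70.7 × 0.02531 = 1.789 mGy/h.
Dose = rate × time = 1.789 mGy/h × 4.700 h = 8.408 mGy.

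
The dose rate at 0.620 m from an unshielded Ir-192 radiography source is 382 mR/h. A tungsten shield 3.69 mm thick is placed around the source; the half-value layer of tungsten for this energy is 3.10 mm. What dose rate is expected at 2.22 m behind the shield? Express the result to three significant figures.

13.1 mR/h

Distance alone: (0.620/2.22)² = 0.07800, so 382 × 0.07800 = 29.80 mR/h.
Shield: 3.69/3.10 = 1.190 half-value layers → attenuation 2^(−1.190) = 0.4383.
Combined: 29.80 × 0.4383 = 13.06 mR/h.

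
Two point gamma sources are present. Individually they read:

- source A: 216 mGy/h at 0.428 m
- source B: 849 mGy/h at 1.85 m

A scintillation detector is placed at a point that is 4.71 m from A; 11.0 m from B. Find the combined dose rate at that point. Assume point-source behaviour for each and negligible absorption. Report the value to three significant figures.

25.8 mGy/h

Each source contributes Iᵢ·(dᵢ/rᵢ)²; contributions add.
A: 216 × (0.428/4.71)² = 1.784 mGy/h
B: 849 × (1.85/11.0)² = 24.01 mGy/h
Total = 1.784 + 24.01 = 25.79 mGy/h.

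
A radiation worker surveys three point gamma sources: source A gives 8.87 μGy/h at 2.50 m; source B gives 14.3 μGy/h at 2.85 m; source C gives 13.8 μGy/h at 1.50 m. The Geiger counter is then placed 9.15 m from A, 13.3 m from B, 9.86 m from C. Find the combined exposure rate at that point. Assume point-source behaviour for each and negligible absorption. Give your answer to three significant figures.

By superposition, sum each source's inverse-square contribution:
A: 8.87 × (2.50/9.15)² = 0.6622 μGy/h
B: 14.3 × (2.85/13.3)² = 0.6566 μGy/h
C: 13.8 × (1.50/9.86)² = 0.3194 μGy/h
Total = 0.6622 + 0.6566 + 0.3194 = 1.638 μGy/h.

1.64 μGy/h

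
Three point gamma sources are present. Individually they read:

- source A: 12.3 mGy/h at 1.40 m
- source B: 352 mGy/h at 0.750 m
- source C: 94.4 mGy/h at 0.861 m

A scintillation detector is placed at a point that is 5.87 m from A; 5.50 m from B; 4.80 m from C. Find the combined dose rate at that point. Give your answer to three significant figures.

10.3 mGy/h

By superposition, sum each source's inverse-square contribution:
A: 12.3 × (1.40/5.87)² = 0.6997 mGy/h
B: 352 × (0.750/5.50)² = 6.545 mGy/h
C: 94.4 × (0.861/4.80)² = 3.037 mGy/h
Total = 0.6997 + 6.545 + 3.037 = 10.28 mGy/h.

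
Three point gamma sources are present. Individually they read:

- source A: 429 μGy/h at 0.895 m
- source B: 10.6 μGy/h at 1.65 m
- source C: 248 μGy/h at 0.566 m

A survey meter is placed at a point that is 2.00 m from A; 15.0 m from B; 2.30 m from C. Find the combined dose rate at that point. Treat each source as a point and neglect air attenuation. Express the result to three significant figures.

101 μGy/h

By superposition, sum each source's inverse-square contribution:
A: 429 × (0.895/2.00)² = 85.91 μGy/h
B: 10.6 × (1.65/15.0)² = 0.1283 μGy/h
C: 248 × (0.566/2.30)² = 15.02 μGy/h
Total = 85.91 + 0.1283 + 15.02 = 101.1 μGy/h.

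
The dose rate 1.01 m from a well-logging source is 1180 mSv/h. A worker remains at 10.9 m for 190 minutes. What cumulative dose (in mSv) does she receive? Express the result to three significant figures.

Intensity scales as (d₁/d₂)², so rate at 10.9 m:
(1.01/10.9)² = 0.008586, so 1180 × 0.008586 = 10.13 mSv/h.
Dose = rate × time = 10.13 mSv/h × 3.167 h = 32.08 mSv.

32.1 mSv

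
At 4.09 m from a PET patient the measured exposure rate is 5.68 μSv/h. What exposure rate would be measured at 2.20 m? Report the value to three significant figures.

19.6 μSv/h

Intensity scales as (d₁/d₂)², so scaling from 4.09 m to 2.20 m:
(4.09/2.20)² = 3.456, so 5.68 × 3.456 = 19.63 μSv/h.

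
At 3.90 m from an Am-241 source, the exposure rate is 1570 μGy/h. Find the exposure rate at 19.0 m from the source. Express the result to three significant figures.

66.1 μGy/h

Using I₁d₁² = I₂d₂², the rate at 19.0 m is
(3.90/19.0)² = 0.04213, so 1570 × 0.04213 = 66.14 μGy/h.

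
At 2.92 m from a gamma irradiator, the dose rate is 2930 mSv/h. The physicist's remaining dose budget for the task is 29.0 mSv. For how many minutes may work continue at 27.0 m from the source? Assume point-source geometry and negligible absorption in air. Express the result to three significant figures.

50.8 min

Intensity scales as (d₁/d₂)², so rate at 27.0 m:
2930 × (2.92/27.0)² = 2930 × 0.01170 = 34.28 mSv/h.
Stay time = 29.0 mSv ÷ 34.28 mSv/h = 0.8460 h = 50.76 min.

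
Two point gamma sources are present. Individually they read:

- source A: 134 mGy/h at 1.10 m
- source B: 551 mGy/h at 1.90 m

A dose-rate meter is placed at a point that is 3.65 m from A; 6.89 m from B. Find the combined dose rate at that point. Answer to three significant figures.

54.1 mGy/h

By superposition, sum each source's inverse-square contribution:
A: 134 × (1.10/3.65)² = 12.17 mGy/h
B: 551 × (1.90/6.89)² = 41.90 mGy/h
Total = 12.17 + 41.90 = 54.07 mGy/h.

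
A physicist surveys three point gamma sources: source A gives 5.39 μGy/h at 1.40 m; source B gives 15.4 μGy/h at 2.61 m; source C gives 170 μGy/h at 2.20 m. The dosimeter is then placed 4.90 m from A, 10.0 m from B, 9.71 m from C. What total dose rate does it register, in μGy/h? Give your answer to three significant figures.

By superposition, sum each source's inverse-square contribution:
A: 5.39 × (1.40/4.90)² = 0.4400 μGy/h
B: 15.4 × (2.61/10.0)² = 1.049 μGy/h
C: 170 × (2.20/9.71)² = 8.727 μGy/h
Total = 0.4400 + 1.049 + 8.727 = 10.22 μGy/h.

10.2 μGy/h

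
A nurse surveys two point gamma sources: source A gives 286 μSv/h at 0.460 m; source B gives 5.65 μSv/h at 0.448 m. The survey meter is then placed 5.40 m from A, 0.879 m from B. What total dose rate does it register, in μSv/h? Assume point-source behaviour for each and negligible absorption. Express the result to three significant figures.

By superposition, sum each source's inverse-square contribution:
A: 286 × (0.460/5.40)² = 2.075 μSv/h
B: 5.65 × (0.448/0.879)² = 1.468 μSv/h
Total = 2.075 + 1.468 = 3.543 μSv/h.

3.54 μSv/h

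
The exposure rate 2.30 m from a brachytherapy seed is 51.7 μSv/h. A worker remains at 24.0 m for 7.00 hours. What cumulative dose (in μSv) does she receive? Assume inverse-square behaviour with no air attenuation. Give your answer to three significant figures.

3.32 μSv

Applying the 1/r² law, rate at 24.0 m:
51.7 × (2.30/24.0)² = 51.7 × 0.009184 = 0.4748 μSv/h.
Dose = rate × time = 0.4748 μSv/h × 7.000 h = 3.324 μSv.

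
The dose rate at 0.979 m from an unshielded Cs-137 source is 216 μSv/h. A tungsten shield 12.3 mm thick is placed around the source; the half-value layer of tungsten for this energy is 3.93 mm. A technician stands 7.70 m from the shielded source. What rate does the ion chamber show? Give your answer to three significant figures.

Distance alone: (0.979/7.70)² = 0.01617, so 216 × 0.01617 = 3.493 μSv/h.
Shield: 12.3/3.93 = 3.130 half-value layers → attenuation 2^(−3.130) = 0.1142.
Combined: 3.493 × 0.1142 = 0.3989 μSv/h.

0.399 μSv/h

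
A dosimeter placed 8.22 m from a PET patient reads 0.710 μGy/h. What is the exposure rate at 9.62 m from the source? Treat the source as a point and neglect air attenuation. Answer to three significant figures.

0.518 μGy/h

Applying the 1/r² law, scaling from 8.22 m to 9.62 m:
0.710 × (8.22/9.62)² = 0.710 × 0.7301 = 0.5184 μGy/h.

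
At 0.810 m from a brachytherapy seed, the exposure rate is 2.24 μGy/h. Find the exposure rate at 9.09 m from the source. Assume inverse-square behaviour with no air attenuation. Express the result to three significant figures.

By the inverse-square law, the rate at 9.09 m is
2.24 × (0.810/9.09)² = 2.24 × 0.007940 = 0.01779 μGy/h.

0.0178 μGy/h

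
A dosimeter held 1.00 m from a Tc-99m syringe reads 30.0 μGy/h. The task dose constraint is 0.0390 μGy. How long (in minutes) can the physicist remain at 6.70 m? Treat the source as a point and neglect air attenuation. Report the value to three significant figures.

Using I₁d₁² = I₂d₂², rate at 6.70 m:
(1.00/6.70)² = 0.02228, so 30.0 × 0.02228 = 0.6684 μGy/h.
Stay time = 0.0390 μGy ÷ 0.6684 μGy/h = 0.05835 h = 3.501 min.

3.50 min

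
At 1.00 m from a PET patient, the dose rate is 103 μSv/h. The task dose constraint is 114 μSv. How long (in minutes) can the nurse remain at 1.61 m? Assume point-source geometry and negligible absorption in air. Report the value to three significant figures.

172 min

Since intensity falls as 1/r², rate at 1.61 m:
103 × (1.00/1.61)² = 103 × 0.3858 = 39.74 μSv/h.
Stay time = 114 μSv ÷ 39.74 μSv/h = 2.869 h = 172.1 min.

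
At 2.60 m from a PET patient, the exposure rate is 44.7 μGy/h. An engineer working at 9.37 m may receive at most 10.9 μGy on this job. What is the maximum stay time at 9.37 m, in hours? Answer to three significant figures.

3.17 h

Since intensity falls as 1/r², rate at 9.37 m:
(2.60/9.37)² = 0.07700, so 44.7 × 0.07700 = 3.442 μGy/h.
Stay time = 10.9 μGy ÷ 3.442 μGy/h = 3.167 h.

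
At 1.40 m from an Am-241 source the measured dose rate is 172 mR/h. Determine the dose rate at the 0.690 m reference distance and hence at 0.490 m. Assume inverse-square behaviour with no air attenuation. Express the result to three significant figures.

708 mR/h; 1400 mR/h

Applying the 1/r² law,
At 0.690 m: (1.40/0.690)² = 4.117, so 172 × 4.117 = 708.1 mR/h
At 0.490 m: (0.690/0.490)² = 1.983, so 708.1 × 1.983 = 1404 mR/h.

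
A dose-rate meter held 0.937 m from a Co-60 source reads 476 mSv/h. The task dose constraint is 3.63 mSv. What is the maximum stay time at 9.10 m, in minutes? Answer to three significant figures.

Intensity scales as (d₁/d₂)², so rate at 9.10 m:
476 × (0.937/9.10)² = 476 × 0.01060 = 5.046 mSv/h.
Stay time = 3.63 mSv ÷ 5.046 mSv/h = 0.7194 h = 43.16 min.

43.2 min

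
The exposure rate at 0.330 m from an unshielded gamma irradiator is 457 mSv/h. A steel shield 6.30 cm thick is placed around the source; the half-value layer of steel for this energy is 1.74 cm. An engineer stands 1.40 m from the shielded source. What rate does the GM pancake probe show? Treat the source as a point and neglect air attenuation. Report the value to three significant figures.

2.06 mSv/h

Distance alone: (0.330/1.40)² = 0.05556, so 457 × 0.05556 = 25.39 mSv/h.
Shield: 6.30/1.74 = 3.621 half-value layers → attenuation 2^(−3.621) = 0.08128.
Combined: 25.39 × 0.08128 = 2.064 mSv/h.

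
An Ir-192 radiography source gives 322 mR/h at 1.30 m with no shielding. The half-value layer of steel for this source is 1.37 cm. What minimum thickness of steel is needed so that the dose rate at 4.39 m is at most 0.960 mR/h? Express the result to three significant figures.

6.68 cm

At 4.39 m, distance alone gives 322 × (1.30/4.39)² = 322 × 0.08769 = 28.24 mR/h.
Further attenuation needed: 28.24/0.960 = 29.42.
n = log₂(29.42) = 4.879 half-value layers.
Thickness = 4.879 × 1.37 cm = 6.684 cm.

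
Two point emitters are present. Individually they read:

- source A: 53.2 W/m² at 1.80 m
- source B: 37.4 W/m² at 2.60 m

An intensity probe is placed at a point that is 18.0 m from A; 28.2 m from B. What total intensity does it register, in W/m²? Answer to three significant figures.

0.850 W/m²

Each source contributes Iᵢ·(dᵢ/rᵢ)²; contributions add.
A: 53.2 × (1.80/18.0)² = 0.5320 W/m²
B: 37.4 × (2.60/28.2)² = 0.3179 W/m²
Total = 0.5320 + 0.3179 = 0.8499 W/m².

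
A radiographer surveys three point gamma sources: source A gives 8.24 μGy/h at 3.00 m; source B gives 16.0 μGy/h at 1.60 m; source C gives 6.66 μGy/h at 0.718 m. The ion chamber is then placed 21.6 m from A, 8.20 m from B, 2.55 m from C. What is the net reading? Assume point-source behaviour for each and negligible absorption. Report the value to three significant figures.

1.30 μGy/h

By superposition, sum each source's inverse-square contribution:
A: 8.24 × (3.00/21.6)² = 0.1590 μGy/h
B: 16.0 × (1.60/8.20)² = 0.6092 μGy/h
C: 6.66 × (0.718/2.55)² = 0.5280 μGy/h
Total = 0.1590 + 0.6092 + 0.5280 = 1.296 μGy/h.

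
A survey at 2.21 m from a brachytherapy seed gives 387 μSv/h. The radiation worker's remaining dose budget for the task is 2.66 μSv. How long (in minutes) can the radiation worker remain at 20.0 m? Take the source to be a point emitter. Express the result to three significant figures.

33.8 min

Since intensity falls as 1/r², rate at 20.0 m:
387 × (2.21/20.0)² = 387 × 0.01221 = 4.725 μSv/h.
Stay time = 2.66 μSv ÷ 4.725 μSv/h = 0.5630 h = 33.78 min.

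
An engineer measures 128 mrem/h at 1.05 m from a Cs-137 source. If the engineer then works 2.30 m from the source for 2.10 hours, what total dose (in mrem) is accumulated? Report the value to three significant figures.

56.0 mrem

Using I₁d₁² = I₂d₂², rate at 2.30 m:
(1.05/2.30)² = 0.2084, so 128 × 0.2084 = 26.68 mrem/h.
Dose = rate × time = 26.68 mrem/h × 2.100 h = 56.03 mrem.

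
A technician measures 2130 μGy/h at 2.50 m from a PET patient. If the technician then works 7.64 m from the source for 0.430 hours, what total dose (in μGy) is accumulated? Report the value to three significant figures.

98.1 μGy

Using I₁d₁² = I₂d₂², rate at 7.64 m:
2130 × (2.50/7.64)² = 2130 × 0.1071 = 228.1 μGy/h.
Dose = rate × time = 228.1 μGy/h × 0.4300 h = 98.08 μGy.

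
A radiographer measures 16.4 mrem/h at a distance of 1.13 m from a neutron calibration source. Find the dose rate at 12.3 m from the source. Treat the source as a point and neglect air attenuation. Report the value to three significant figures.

Applying the 1/r² law, the rate at 12.3 m is
16.4 × (1.13/12.3)² = 16.4 × 0.008440 = 0.1384 mrem/h.

0.138 mrem/h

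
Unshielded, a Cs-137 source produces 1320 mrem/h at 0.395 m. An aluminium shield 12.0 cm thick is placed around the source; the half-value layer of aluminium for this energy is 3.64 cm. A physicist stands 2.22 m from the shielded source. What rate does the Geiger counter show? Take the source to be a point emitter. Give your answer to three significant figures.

Distance alone: 1320 × (0.395/2.22)² = 1320 × 0.03166 = 41.79 mrem/h.
Shield: 12.0/3.64 = 3.297 half-value layers → attenuation 2^(−3.297) = 0.1017.
Combined: 41.79 × 0.1017 = 4.250 mrem/h.

4.25 mrem/h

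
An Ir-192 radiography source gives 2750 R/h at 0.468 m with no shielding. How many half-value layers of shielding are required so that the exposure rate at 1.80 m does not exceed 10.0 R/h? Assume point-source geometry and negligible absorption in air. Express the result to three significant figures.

At 1.80 m, distance alone gives 2750 × (0.468/1.80)² = 2750 × 0.06760 = 185.9 R/h.
Further attenuation needed: 185.9/10.0 = 18.59.
n = log₂(18.59) = 4.216 half-value layers.

4.22 half-value layers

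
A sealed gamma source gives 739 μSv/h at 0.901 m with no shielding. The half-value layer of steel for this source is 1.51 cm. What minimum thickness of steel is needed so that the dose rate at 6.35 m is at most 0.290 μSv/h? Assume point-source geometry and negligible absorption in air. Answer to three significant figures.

8.58 cm

At 6.35 m, distance alone gives (0.901/6.35)² = 0.02013, so 739 × 0.02013 = 14.88 μSv/h.
Further attenuation needed: 14.88/0.290 = 51.31.
n = log₂(51.31) = 5.681 half-value layers.
Thickness = 5.681 × 1.51 cm = 8.578 cm.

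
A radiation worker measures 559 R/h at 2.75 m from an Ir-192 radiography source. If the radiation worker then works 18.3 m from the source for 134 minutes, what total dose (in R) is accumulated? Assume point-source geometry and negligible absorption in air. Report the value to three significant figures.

28.2 R

By the inverse-square law, rate at 18.3 m:
(2.75/18.3)² = 0.02258, so 559 × 0.02258 = 12.62 R/h.
Dose = rate × time = 12.62 R/h × 2.233 h = 28.18 R.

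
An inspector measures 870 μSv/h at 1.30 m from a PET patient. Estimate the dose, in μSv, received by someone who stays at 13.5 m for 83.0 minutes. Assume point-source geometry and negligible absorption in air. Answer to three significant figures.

Applying the 1/r² law, rate at 13.5 m:
870 × (1.30/13.5)² = 870 × 0.009273 = 8.068 μSv/h.
Dose = rate × time = 8.068 μSv/h × 1.383 h = 11.16 μSv.

11.2 μSv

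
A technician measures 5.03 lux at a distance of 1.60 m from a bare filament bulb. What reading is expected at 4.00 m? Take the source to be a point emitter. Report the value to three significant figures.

By the inverse-square law, the rate at 4.00 m is
5.03 × (1.60/4.00)² = 5.03 × 0.1600 = 0.8048 lux.

0.805 lux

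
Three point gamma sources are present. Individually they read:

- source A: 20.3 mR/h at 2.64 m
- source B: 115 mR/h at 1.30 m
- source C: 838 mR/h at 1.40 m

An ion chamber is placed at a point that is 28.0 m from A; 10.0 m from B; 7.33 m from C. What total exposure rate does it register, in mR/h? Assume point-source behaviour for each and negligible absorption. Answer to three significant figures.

32.7 mR/h

Each source contributes Iᵢ·(dᵢ/rᵢ)²; contributions add.
A: 20.3 × (2.64/28.0)² = 0.1805 mR/h
B: 115 × (1.30/10.0)² = 1.944 mR/h
C: 838 × (1.40/7.33)² = 30.57 mR/h
Total = 0.1805 + 1.944 + 30.57 = 32.69 mR/h.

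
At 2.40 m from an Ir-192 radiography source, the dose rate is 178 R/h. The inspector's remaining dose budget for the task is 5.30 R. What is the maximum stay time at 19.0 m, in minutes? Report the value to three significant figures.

By the inverse-square law, rate at 19.0 m:
178 × (2.40/19.0)² = 178 × 0.01596 = 2.841 R/h.
Stay time = 5.30 R ÷ 2.841 R/h = 1.866 h = 112.0 min.

112 min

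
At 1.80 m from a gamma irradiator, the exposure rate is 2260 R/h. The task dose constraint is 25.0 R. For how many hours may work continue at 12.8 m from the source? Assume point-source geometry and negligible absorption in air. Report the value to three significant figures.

By the inverse-square law, rate at 12.8 m:
(1.80/12.8)² = 0.01978, so 2260 × 0.01978 = 44.70 R/h.
Stay time = 25.0 R ÷ 44.70 R/h = 0.5593 h.

0.559 h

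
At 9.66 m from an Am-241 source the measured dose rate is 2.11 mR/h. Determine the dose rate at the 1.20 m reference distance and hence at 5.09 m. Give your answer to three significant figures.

By the inverse-square law,
At 1.20 m: 2.11 × (9.66/1.20)² = 2.11 × 64.80 = 136.7 mR/h
At 5.09 m: (1.20/5.09)² = 0.05558, so 136.7 × 0.05558 = 7.598 mR/h.

137 mR/h; 7.60 mR/h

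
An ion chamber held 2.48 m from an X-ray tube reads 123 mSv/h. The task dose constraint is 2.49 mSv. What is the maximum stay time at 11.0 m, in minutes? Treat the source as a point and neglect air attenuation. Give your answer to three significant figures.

Intensity scales as (d₁/d₂)², so rate at 11.0 m:
123 × (2.48/11.0)² = 123 × 0.05083 = 6.252 mSv/h.
Stay time = 2.49 mSv ÷ 6.252 mSv/h = 0.3983 h = 23.90 min.

23.9 min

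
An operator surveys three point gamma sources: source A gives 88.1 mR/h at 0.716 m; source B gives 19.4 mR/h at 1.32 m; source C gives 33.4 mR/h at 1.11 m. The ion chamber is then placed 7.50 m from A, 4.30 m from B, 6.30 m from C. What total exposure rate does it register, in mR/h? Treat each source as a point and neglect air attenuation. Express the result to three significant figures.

Each source contributes Iᵢ·(dᵢ/rᵢ)²; contributions add.
A: 88.1 × (0.716/7.50)² = 0.8029 mR/h
B: 19.4 × (1.32/4.30)² = 1.828 mR/h
C: 33.4 × (1.11/6.30)² = 1.037 mR/h
Total = 0.8029 + 1.828 + 1.037 = 3.668 mR/h.

3.67 mR/h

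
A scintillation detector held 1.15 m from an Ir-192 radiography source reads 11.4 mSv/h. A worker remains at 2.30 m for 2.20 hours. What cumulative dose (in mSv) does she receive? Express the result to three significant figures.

Intensity scales as (d₁/d₂)², so rate at 2.30 m:
(1.15/2.30)² = 0.2500, so 11.4 × 0.2500 = 2.850 mSv/h.
Dose = rate × time = 2.850 mSv/h × 2.200 h = 6.270 mSv.

6.27 mSv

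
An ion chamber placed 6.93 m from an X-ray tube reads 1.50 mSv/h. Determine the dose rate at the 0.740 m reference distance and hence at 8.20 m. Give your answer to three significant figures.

Using I₁d₁² = I₂d₂²,
At 0.740 m: (6.93/0.740)² = 87.70, so 1.50 × 87.70 = 131.6 mSv/h
At 8.20 m: 131.6 × (0.740/8.20)² = 131.6 × 0.008144 = 1.072 mSv/h.

132 mSv/h; 1.07 mSv/h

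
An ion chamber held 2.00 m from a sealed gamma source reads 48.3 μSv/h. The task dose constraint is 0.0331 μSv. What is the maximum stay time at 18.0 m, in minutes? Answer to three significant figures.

3.33 min

Intensity scales as (d₁/d₂)², so rate at 18.0 m:
48.3 × (2.00/18.0)² = 48.3 × 0.01235 = 0.5965 μSv/h.
Stay time = 0.0331 μSv ÷ 0.5965 μSv/h = 0.05549 h = 3.329 min.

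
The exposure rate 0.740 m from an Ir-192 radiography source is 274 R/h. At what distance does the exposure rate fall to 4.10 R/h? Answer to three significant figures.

6.05 m

Using I₁d₁² = I₂d₂², d₂ = d₁·√(I₁/I₂).
I₁/I₂ = 274/4.10 = 66.83, so d₂ = 0.740 × √66.83 = 6.049 m.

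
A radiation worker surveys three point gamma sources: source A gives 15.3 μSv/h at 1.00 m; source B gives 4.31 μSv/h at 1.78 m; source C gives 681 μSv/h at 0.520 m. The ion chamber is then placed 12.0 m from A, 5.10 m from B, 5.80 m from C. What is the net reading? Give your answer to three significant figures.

6.11 μSv/h

Each source contributes Iᵢ·(dᵢ/rᵢ)²; contributions add.
A: 15.3 × (1.00/12.0)² = 0.1062 μSv/h
B: 4.31 × (1.78/5.10)² = 0.5250 μSv/h
C: 681 × (0.520/5.80)² = 5.474 μSv/h
Total = 0.1062 + 0.5250 + 5.474 = 6.105 μSv/h.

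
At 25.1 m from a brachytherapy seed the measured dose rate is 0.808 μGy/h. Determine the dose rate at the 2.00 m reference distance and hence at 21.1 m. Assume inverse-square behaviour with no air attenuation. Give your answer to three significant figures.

127 μGy/h; 1.14 μGy/h

Using I₁d₁² = I₂d₂²,
At 2.00 m: 0.808 × (25.1/2.00)² = 0.808 × 157.5 = 127.3 μGy/h
At 21.1 m: (2.00/21.1)² = 0.008985, so 127.3 × 0.008985 = 1.144 μGy/h.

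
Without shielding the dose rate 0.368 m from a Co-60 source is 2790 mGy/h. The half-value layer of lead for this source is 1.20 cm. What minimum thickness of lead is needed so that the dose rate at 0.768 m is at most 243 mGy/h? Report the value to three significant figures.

At 0.768 m, distance alone gives (0.368/0.768)² = 0.2296, so 2790 × 0.2296 = 640.6 mGy/h.
Further attenuation needed: 640.6/243 = 2.636.
n = log₂(2.636) = 1.398 half-value layers.
Thickness = 1.398 × 1.20 cm = 1.678 cm.

1.68 cm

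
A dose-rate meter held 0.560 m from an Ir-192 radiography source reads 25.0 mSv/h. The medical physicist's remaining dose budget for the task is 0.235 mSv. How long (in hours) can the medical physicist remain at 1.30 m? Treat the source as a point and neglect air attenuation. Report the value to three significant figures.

0.0507 h

By the inverse-square law, rate at 1.30 m:
(0.560/1.30)² = 0.1856, so 25.0 × 0.1856 = 4.640 mSv/h.
Stay time = 0.235 mSv ÷ 4.640 mSv/h = 0.05065 h.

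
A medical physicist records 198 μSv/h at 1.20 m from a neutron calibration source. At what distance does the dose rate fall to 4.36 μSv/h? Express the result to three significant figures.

8.09 m

Using I₁d₁² = I₂d₂², d₂ = d₁·√(I₁/I₂).
I₁/I₂ = 198/4.36 = 45.41, so d₂ = 1.20 × √45.41 = 8.086 m.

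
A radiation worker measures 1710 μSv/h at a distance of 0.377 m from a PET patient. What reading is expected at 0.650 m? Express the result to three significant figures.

Applying the 1/r² law, the rate at 0.650 m is
(0.377/0.650)² = 0.3364, so 1710 × 0.3364 = 575.2 μSv/h.

575 μSv/h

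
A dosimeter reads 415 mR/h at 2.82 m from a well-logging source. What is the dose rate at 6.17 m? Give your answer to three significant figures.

Applying the 1/r² law, the rate at 6.17 m is
415 × (2.82/6.17)² = 415 × 0.2089 = 86.69 mR/h.

86.7 mR/h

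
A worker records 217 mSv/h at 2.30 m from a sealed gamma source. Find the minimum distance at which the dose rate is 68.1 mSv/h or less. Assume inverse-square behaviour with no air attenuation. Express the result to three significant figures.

Applying the 1/r² law, d₂ = d₁·√(I₁/I₂).
I₁/I₂ = 217/68.1 = 3.186, so d₂ = 2.30 × √3.186 = 4.105 m.

4.11 m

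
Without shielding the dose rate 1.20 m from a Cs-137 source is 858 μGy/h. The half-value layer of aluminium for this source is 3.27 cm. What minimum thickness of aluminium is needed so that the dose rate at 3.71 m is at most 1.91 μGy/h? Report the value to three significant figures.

18.2 cm

At 3.71 m, distance alone gives 858 × (1.20/3.71)² = 858 × 0.1046 = 89.75 μGy/h.
Further attenuation needed: 89.75/1.91 = 46.99.
n = log₂(46.99) = 5.554 half-value layers.
Thickness = 5.554 × 3.27 cm = 18.16 cm.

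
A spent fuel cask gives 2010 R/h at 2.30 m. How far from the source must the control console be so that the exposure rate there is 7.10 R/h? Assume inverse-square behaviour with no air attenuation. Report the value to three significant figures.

38.7 m

Applying the 1/r² law, d₂ = d₁·√(I₁/I₂).
I₁/I₂ = 2010/7.10 = 283.1, so d₂ = 2.30 × √283.1 = 38.70 m.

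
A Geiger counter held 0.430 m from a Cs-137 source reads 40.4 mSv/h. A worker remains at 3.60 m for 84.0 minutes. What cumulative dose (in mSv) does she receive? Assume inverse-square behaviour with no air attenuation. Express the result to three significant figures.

Using I₁d₁² = I₂d₂², rate at 3.60 m:
40.4 × (0.430/3.60)² = 40.4 × 0.01427 = 0.5765 mSv/h.
Dose = rate × time = 0.5765 mSv/h × 1.400 h = 0.8071 mSv.

0.807 mSv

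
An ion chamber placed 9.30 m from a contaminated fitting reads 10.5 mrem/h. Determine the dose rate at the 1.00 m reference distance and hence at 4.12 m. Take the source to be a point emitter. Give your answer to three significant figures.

Using I₁d₁² = I₂d₂²,
At 1.00 m: 10.5 × (9.30/1.00)² = 10.5 × 86.49 = 908.1 mrem/h
At 4.12 m: (1.00/4.12)² = 0.05891, so 908.1 × 0.05891 = 53.50 mrem/h.

908 mrem/h; 53.5 mrem/h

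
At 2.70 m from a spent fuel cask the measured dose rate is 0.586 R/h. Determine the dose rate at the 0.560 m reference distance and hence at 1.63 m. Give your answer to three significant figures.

13.6 R/h; 1.61 R/h

By the inverse-square law,
At 0.560 m: 0.586 × (2.70/0.560)² = 0.586 × 23.25 = 13.62 R/h
At 1.63 m: (0.560/1.63)² = 0.1180, so 13.62 × 0.1180 = 1.607 R/h.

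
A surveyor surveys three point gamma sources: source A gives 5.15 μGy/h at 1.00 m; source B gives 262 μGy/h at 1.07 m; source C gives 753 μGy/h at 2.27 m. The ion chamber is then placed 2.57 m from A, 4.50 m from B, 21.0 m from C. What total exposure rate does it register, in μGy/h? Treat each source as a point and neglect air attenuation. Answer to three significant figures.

Each source contributes Iᵢ·(dᵢ/rᵢ)²; contributions add.
A: 5.15 × (1.00/2.57)² = 0.7797 μGy/h
B: 262 × (1.07/4.50)² = 14.81 μGy/h
C: 753 × (2.27/21.0)² = 8.798 μGy/h
Total = 0.7797 + 14.81 + 8.798 = 24.39 μGy/h.

24.4 μGy/h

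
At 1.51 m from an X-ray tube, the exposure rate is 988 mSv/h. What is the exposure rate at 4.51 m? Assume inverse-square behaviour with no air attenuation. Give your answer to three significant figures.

111 mSv/h

Intensity scales as (d₁/d₂)², so the rate at 4.51 m is
988 × (1.51/4.51)² = 988 × 0.1121 = 110.8 mSv/h.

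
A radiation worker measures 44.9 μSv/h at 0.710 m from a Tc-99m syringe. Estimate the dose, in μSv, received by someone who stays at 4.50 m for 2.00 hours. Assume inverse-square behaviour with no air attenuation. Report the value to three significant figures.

Intensity scales as (d₁/d₂)², so rate at 4.50 m:
(0.710/4.50)² = 0.02489, so 44.9 × 0.02489 = 1.118 μSv/h.
Dose = rate × time = 1.118 μSv/h × 2.000 h = 2.236 μSv.

2.24 μSv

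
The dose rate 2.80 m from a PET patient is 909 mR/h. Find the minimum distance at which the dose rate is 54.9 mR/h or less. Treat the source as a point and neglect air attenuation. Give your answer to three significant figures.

By the inverse-square law, d₂ = d₁·√(I₁/I₂).
I₁/I₂ = 909/54.9 = 16.56, so d₂ = 2.80 × √16.56 = 11.39 m.

11.4 m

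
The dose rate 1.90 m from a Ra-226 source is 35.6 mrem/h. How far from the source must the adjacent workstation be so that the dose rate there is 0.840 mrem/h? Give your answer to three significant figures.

Using I₁d₁² = I₂d₂², d₂ = d₁·√(I₁/I₂).
I₁/I₂ = 35.6/0.840 = 42.38, so d₂ = 1.90 × √42.38 = 12.37 m.

12.4 m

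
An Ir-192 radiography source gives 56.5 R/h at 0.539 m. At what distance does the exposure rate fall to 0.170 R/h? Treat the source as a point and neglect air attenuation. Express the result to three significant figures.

9.83 m

Since intensity falls as 1/r², d₂ = d₁·√(I₁/I₂).
I₁/I₂ = 56.5/0.170 = 332.4, so d₂ = 0.539 × √332.4 = 9.827 m.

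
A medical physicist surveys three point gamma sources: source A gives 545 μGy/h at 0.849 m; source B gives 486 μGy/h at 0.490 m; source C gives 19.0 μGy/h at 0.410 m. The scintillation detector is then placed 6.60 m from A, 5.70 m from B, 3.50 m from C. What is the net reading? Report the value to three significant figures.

12.9 μGy/h

Each source contributes Iᵢ·(dᵢ/rᵢ)²; contributions add.
A: 545 × (0.849/6.60)² = 9.018 μGy/h
B: 486 × (0.490/5.70)² = 3.592 μGy/h
C: 19.0 × (0.410/3.50)² = 0.2607 μGy/h
Total = 9.018 + 3.592 + 0.2607 = 12.87 μGy/h.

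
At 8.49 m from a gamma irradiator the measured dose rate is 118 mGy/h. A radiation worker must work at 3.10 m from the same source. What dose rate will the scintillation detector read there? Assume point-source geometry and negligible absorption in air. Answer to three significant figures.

Using I₁d₁² = I₂d₂², scaling from 8.49 m to 3.10 m:
118 × (8.49/3.10)² = 118 × 7.501 = 885.1 mGy/h.

885 mGy/h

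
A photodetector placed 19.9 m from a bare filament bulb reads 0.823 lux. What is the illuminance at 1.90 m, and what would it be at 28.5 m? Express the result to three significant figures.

By the inverse-square law,
At 1.90 m: 0.823 × (19.9/1.90)² = 0.823 × 109.7 = 90.28 lux
At 28.5 m: 90.28 × (1.90/28.5)² = 90.28 × 0.004444 = 0.4012 lux.

90.3 lux; 0.401 lux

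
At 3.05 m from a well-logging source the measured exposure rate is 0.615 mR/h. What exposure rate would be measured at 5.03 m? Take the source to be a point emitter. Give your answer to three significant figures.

0.226 mR/h

By the inverse-square law, scaling from 3.05 m to 5.03 m:
(3.05/5.03)² = 0.3677, so 0.615 × 0.3677 = 0.2261 mR/h.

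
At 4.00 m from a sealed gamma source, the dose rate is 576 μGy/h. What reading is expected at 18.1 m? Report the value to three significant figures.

By the inverse-square law, the rate at 18.1 m is
576 × (4.00/18.1)² = 576 × 0.04884 = 28.13 μGy/h.

28.1 μGy/h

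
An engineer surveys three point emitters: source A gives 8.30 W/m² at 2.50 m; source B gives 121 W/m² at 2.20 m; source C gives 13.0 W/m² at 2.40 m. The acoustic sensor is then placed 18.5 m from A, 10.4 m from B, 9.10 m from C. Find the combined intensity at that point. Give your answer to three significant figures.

6.47 W/m²

By superposition, sum each source's inverse-square contribution:
A: 8.30 × (2.50/18.5)² = 0.1516 W/m²
B: 121 × (2.20/10.4)² = 5.415 W/m²
C: 13.0 × (2.40/9.10)² = 0.9042 W/m²
Total = 0.1516 + 5.415 + 0.9042 = 6.471 W/m².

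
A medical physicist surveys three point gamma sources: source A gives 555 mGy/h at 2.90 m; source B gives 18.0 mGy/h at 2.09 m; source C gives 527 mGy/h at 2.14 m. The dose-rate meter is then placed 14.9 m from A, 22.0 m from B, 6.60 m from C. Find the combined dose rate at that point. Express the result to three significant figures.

Each source contributes Iᵢ·(dᵢ/rᵢ)²; contributions add.
A: 555 × (2.90/14.9)² = 21.02 mGy/h
B: 18.0 × (2.09/22.0)² = 0.1624 mGy/h
C: 527 × (2.14/6.60)² = 55.41 mGy/h
Total = 21.02 + 0.1624 + 55.41 = 76.59 mGy/h.

76.6 mGy/h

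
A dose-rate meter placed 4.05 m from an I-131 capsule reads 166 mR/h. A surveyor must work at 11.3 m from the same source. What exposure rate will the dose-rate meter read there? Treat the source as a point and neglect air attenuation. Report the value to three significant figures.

Applying the 1/r² law, scaling from 4.05 m to 11.3 m:
(4.05/11.3)² = 0.1285, so 166 × 0.1285 = 21.33 mR/h.

21.3 mR/h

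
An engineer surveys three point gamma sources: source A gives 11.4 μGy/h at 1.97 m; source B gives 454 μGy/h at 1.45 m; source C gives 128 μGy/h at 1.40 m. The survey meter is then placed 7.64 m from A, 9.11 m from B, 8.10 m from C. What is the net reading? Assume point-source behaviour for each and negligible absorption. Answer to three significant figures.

Each source contributes Iᵢ·(dᵢ/rᵢ)²; contributions add.
A: 11.4 × (1.97/7.64)² = 0.7580 μGy/h
B: 454 × (1.45/9.11)² = 11.50 μGy/h
C: 128 × (1.40/8.10)² = 3.824 μGy/h
Total = 0.7580 + 11.50 + 3.824 = 16.08 μGy/h.

16.1 μGy/h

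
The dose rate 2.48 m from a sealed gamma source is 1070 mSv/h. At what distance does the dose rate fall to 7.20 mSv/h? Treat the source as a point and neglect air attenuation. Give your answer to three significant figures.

Since intensity falls as 1/r², d₂ = d₁·√(I₁/I₂).
I₁/I₂ = 1070/7.20 = 148.6, so d₂ = 2.48 × √148.6 = 30.23 m.

30.2 m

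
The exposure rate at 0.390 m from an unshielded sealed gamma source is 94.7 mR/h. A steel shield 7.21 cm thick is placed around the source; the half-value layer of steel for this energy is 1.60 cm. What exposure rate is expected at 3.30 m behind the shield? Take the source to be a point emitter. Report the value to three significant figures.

Distance alone: 94.7 × (0.390/3.30)² = 94.7 × 0.01397 = 1.323 mR/h.
Shield: 7.21/1.60 = 4.506 half-value layers → attenuation 2^(−4.506) = 0.04401.
Combined: 1.323 × 0.04401 = 0.05823 mR/h.

0.0582 mR/h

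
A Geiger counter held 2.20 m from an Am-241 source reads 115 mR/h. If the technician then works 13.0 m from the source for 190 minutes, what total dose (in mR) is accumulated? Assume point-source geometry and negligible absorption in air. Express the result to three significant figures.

10.4 mR

Using I₁d₁² = I₂d₂², rate at 13.0 m:
(2.20/13.0)² = 0.02864, so 115 × 0.02864 = 3.294 mR/h.
Dose = rate × time = 3.294 mR/h × 3.167 h = 10.43 mR.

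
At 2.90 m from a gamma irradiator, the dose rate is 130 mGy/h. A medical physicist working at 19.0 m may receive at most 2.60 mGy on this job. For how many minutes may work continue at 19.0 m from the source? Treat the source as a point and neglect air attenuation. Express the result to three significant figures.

51.5 min

Intensity scales as (d₁/d₂)², so rate at 19.0 m:
130 × (2.90/19.0)² = 130 × 0.02330 = 3.029 mGy/h.
Stay time = 2.60 mGy ÷ 3.029 mGy/h = 0.8584 h = 51.50 min.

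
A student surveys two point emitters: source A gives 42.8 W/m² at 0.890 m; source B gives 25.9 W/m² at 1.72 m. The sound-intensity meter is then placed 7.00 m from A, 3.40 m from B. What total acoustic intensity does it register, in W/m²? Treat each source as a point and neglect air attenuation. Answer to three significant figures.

By superposition, sum each source's inverse-square contribution:
A: 42.8 × (0.890/7.00)² = 0.6919 W/m²
B: 25.9 × (1.72/3.40)² = 6.628 W/m²
Total = 0.6919 + 6.628 = 7.320 W/m².

7.32 W/m²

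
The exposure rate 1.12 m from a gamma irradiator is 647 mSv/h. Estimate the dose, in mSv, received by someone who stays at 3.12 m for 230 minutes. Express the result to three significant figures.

320 mSv

Using I₁d₁² = I₂d₂², rate at 3.12 m:
(1.12/3.12)² = 0.1289, so 647 × 0.1289 = 83.40 mSv/h.
Dose = rate × time = 83.40 mSv/h × 3.833 h = 319.7 mSv.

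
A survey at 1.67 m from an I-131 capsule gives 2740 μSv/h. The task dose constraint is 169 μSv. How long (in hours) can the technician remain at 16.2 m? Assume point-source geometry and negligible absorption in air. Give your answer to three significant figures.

5.80 h

Using I₁d₁² = I₂d₂², rate at 16.2 m:
2740 × (1.67/16.2)² = 2740 × 0.01063 = 29.13 μSv/h.
Stay time = 169 μSv ÷ 29.13 μSv/h = 5.802 h.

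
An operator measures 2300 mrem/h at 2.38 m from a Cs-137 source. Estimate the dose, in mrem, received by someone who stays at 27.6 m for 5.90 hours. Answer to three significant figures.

101 mrem

Using I₁d₁² = I₂d₂², rate at 27.6 m:
(2.38/27.6)² = 0.007436, so 2300 × 0.007436 = 17.10 mrem/h.
Dose = rate × time = 17.10 mrem/h × 5.900 h = 100.9 mrem.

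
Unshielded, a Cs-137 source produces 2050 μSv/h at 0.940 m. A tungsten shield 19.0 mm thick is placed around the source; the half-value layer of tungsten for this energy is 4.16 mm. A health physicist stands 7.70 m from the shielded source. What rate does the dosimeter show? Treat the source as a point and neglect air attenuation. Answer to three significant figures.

Distance alone: (0.940/7.70)² = 0.01490, so 2050 × 0.01490 = 30.55 μSv/h.
Shield: 19.0/4.16 = 4.567 half-value layers → attenuation 2^(−4.567) = 0.04219.
Combined: 30.55 × 0.04219 = 1.289 μSv/h.

1.29 μSv/h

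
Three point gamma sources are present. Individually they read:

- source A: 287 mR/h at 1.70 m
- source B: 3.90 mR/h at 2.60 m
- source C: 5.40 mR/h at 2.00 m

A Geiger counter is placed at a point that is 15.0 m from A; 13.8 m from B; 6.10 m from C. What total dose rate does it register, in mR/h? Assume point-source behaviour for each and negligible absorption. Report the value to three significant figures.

4.41 mR/h

By superposition, sum each source's inverse-square contribution:
A: 287 × (1.70/15.0)² = 3.686 mR/h
B: 3.90 × (2.60/13.8)² = 0.1384 mR/h
C: 5.40 × (2.00/6.10)² = 0.5805 mR/h
Total = 3.686 + 0.1384 + 0.5805 = 4.405 mR/h.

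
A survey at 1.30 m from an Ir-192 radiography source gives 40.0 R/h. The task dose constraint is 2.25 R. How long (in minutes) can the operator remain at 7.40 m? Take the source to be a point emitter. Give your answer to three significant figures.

109 min

By the inverse-square law, rate at 7.40 m:
(1.30/7.40)² = 0.03086, so 40.0 × 0.03086 = 1.234 R/h.
Stay time = 2.25 R ÷ 1.234 R/h = 1.823 h = 109.4 min.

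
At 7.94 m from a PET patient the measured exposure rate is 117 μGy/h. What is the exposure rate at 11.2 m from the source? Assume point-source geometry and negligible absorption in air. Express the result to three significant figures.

58.8 μGy/h

Since intensity falls as 1/r², scaling from 7.94 m to 11.2 m:
117 × (7.94/11.2)² = 117 × 0.5026 = 58.80 μGy/h.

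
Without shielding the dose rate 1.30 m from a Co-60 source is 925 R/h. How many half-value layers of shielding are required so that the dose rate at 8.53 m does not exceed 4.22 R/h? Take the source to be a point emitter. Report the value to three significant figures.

2.35 half-value layers

At 8.53 m, distance alone gives (1.30/8.53)² = 0.02323, so 925 × 0.02323 = 21.49 R/h.
Further attenuation needed: 21.49/4.22 = 5.092.
n = log₂(5.092) = 2.348 half-value layers.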